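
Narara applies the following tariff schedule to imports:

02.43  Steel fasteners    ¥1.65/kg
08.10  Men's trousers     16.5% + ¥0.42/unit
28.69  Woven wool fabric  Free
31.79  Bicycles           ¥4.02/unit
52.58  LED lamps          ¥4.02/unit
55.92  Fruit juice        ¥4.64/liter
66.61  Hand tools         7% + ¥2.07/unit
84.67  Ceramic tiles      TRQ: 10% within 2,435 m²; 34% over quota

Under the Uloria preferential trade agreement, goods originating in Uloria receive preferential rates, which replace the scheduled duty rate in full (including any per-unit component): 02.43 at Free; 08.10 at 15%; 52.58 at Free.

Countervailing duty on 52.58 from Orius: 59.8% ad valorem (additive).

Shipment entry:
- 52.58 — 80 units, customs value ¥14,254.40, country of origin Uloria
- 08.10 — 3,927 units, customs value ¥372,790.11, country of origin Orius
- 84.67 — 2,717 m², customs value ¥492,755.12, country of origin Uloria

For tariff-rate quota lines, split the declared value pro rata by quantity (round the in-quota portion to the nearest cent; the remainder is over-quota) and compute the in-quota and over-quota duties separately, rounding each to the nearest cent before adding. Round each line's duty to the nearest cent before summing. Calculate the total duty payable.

¥124,709.67

Line 1 (52.58, Uloria, 80 units, ¥14,254.40):
Base rate for 52.58 is ¥4.02/unit.
Origin Uloria qualifies under the Narara–Uloria agreement and 52.58 is covered: preferential rate Free applies instead.
The additional-duty order on 52.58 targets Orius, not Uloria; it does not apply.
Duty = ¥14,254.40 × 0% = ¥0.00.
Line 2 (08.10, Orius, 3,927 units, ¥372,790.11):
Base rate for 08.10 is 16.5% + ¥0.42/unit.
08.10 has an FTA preferential rate, but origin Orius is not Uloria; base rate stands.
Duty = ¥372,790.11 × 16.5% + 3,927 × ¥0.42 = ¥63,159.71.
Line 3 (84.67, Uloria, 2,717 m², ¥492,755.12):
Code 84.67 is under a tariff-rate quota (threshold 2,435 m²). In-quota: 2,435 m² at 10%; over-quota: 282 m² at 34%.
Pro-rata value split: in-quota = ¥492,755.12 × 2,435/2,717 = ¥441,611.60; over-quota = ¥492,755.12 − ¥441,611.60 = ¥51,143.52.
In-quota duty = ¥441,611.60 × 10% = ¥44,161.16. Over-quota duty = ¥51,143.52 × 34% = ¥17,388.80.
Line duty = ¥44,161.16 + ¥17,388.80 = ¥61,549.96.
Total = ¥0.00 + ¥63,159.71 + ¥61,549.96 = ¥124,709.67.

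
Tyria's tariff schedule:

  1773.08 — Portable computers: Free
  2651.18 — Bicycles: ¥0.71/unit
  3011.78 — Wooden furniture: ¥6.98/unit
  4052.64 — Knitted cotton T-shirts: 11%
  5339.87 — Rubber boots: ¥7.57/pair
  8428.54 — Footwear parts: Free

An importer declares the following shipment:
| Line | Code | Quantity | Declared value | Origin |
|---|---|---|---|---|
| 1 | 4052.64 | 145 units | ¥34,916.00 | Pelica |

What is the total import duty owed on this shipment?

Line 1 (4052.64, Pelica, 145 units, ¥34,916.00):
Base rate for 4052.64 is 11%.
Duty = ¥34,916.00 × 11% = ¥3,840.76.

¥3,840.76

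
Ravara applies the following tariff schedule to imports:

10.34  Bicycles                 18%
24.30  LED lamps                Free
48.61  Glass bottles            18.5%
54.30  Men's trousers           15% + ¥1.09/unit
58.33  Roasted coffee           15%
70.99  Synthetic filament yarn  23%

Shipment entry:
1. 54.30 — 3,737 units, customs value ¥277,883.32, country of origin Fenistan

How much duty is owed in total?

¥45,755.83

Line 1 (54.30, Fenistan, 3,737 units, ¥277,883.32):
Base rate for 54.30 is 15% + ¥1.09/unit.
Duty = ¥277,883.32 × 15% + 3,737 × ¥1.09 = ¥45,755.83.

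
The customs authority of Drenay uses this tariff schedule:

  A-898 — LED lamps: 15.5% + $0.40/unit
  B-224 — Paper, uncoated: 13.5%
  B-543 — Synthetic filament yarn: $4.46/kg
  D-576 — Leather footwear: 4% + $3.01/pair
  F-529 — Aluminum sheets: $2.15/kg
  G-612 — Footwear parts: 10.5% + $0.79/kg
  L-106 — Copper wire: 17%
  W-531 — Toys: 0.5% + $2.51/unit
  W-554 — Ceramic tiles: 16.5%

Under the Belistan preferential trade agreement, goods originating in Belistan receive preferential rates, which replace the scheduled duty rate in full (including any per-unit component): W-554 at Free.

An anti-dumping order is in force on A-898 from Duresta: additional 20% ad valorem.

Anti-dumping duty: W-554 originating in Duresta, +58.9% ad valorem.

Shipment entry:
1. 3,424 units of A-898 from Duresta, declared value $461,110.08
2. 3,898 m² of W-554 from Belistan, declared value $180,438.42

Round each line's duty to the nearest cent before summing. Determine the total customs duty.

Line 1 (A-898, Duresta, 3,424 units, $461,110.08):
Base rate for A-898 is 15.5% + $0.40/unit.
Additional duty on A-898 from Duresta: +20%. Applied ad valorem rate: 15.5% + 20% = 35.5%.
Duty = $461,110.08 × 35.5% + 3,424 × $0.40 = $165,063.68.
Line 2 (W-554, Belistan, 3,898 m², $180,438.42):
Base rate for W-554 is 16.5%.
Origin Belistan qualifies under the Drenay–Belistan agreement and W-554 is covered: preferential rate Free applies instead.
The additional-duty order on W-554 targets Duresta, not Belistan; it does not apply.
Duty = $180,438.42 × 0% = $0.00.
Total = $165,063.68 + $0.00 = $165,063.68.

$165,063.68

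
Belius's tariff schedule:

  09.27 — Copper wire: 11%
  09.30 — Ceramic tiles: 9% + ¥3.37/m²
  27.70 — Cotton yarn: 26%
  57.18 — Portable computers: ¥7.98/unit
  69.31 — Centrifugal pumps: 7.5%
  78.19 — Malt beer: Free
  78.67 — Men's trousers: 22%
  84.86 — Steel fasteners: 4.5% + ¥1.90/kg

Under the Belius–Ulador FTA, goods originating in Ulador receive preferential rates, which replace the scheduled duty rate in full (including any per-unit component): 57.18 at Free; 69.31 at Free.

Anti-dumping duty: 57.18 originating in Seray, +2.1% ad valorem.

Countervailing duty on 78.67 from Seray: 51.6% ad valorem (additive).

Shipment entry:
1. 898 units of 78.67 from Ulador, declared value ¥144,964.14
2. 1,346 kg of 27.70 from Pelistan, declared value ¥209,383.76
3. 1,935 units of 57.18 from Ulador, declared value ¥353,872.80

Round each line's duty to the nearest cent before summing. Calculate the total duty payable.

¥86,331.89

Line 1 (78.67, Ulador, 898 units, ¥144,964.14):
Base rate for 78.67 is 22%.
Origin Ulador is the FTA partner but 78.67 is not on the preference list; base rate stands.
The additional-duty order on 78.67 targets Seray, not Ulador; it does not apply.
Duty = ¥144,964.14 × 22% = ¥31,892.11.
Line 2 (27.70, Pelistan, 1,346 kg, ¥209,383.76):
Base rate for 27.70 is 26%.
Duty = ¥209,383.76 × 26% = ¥54,439.78.
Line 3 (57.18, Ulador, 1,935 units, ¥353,872.80):
Base rate for 57.18 is ¥7.98/unit.
Origin Ulador qualifies under the Belius–Ulador agreement and 57.18 is covered: preferential rate Free applies instead.
The additional-duty order on 57.18 targets Seray, not Ulador; it does not apply.
Duty = ¥353,872.80 × 0% = ¥0.00.
Total = ¥31,892.11 + ¥54,439.78 + ¥0.00 = ¥86,331.89.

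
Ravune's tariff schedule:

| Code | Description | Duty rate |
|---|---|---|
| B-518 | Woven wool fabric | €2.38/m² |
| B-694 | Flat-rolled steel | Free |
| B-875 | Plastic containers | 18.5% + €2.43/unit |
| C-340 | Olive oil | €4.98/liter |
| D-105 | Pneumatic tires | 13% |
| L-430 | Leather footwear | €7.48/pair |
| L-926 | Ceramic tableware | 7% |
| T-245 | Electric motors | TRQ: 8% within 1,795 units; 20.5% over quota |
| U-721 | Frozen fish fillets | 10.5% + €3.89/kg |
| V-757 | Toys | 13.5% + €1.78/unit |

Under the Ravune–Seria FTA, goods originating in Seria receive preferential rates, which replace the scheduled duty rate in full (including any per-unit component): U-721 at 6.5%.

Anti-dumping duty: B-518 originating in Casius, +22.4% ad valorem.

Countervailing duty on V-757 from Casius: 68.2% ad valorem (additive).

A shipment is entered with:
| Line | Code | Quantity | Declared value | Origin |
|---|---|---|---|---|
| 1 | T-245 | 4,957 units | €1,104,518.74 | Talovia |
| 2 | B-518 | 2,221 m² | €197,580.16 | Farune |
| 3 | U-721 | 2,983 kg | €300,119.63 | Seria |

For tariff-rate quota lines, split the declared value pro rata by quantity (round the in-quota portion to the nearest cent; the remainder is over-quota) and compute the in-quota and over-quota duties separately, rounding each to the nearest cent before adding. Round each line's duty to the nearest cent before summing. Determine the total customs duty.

€201,224.86

Line 1 (T-245, Talovia, 4,957 units, €1,104,518.74):
Code T-245 is under a tariff-rate quota (threshold 1,795 units). In-quota: 1,795 units at 8%; over-quota: 3,162 units at 20.5%.
Pro-rata value split: in-quota = €1,104,518.74 × 1,795/4,957 = €399,961.90; over-quota = €1,104,518.74 − €399,961.90 = €704,556.84.
In-quota duty = €399,961.90 × 8% = €31,996.95. Over-quota duty = €704,556.84 × 20.5% = €144,434.15.
Line duty = €31,996.95 + €144,434.15 = €176,431.10.
Line 2 (B-518, Farune, 2,221 m², €197,580.16):
Base rate for B-518 is €2.38/m².
The additional-duty order on B-518 targets Casius, not Farune; it does not apply.
Duty = 2,221 × €2.38 = €5,285.98.
Line 3 (U-721, Seria, 2,983 kg, €300,119.63):
Base rate for U-721 is 10.5% + €3.89/kg.
Origin Seria qualifies under the Ravune–Seria agreement and U-721 is covered: preferential rate 6.5% applies instead.
Duty = €300,119.63 × 6.5% = €19,507.78.
Total = €176,431.10 + €5,285.98 + €19,507.78 = €201,224.86.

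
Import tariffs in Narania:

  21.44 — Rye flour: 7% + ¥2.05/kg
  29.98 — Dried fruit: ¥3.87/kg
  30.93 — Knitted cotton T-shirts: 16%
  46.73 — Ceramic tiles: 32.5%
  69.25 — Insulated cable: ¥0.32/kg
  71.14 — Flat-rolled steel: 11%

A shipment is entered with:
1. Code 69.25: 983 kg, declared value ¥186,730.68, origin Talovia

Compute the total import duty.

Line 1 (69.25, Talovia, 983 kg, ¥186,730.68):
Base rate for 69.25 is ¥0.32/kg.
Duty = 983 × ¥0.32 = ¥314.56.

¥314.56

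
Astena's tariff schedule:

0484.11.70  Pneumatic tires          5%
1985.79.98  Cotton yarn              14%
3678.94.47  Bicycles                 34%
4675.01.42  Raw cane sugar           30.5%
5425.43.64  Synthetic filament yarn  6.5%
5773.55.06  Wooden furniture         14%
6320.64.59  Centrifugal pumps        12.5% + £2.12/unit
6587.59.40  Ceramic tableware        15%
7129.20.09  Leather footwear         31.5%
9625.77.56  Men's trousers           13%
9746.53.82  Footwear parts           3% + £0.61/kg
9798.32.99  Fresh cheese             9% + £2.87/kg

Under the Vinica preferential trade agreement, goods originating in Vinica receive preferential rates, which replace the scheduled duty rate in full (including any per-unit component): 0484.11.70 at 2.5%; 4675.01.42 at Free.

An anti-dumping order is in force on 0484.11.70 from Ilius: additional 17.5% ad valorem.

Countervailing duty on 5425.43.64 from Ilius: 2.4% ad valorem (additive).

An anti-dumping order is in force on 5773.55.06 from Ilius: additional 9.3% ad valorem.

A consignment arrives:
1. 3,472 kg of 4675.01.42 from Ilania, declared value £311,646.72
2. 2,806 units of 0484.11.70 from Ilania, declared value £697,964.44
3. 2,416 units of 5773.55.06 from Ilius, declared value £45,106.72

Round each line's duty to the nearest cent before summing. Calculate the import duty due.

Line 1 (4675.01.42, Ilania, 3,472 kg, £311,646.72):
Base rate for 4675.01.42 is 30.5%.
4675.01.42 has an FTA preferential rate, but origin Ilania is not Vinica; base rate stands.
Duty = £311,646.72 × 30.5% = £95,052.25.
Line 2 (0484.11.70, Ilania, 2,806 units, £697,964.44):
Base rate for 0484.11.70 is 5%.
0484.11.70 has an FTA preferential rate, but origin Ilania is not Vinica; base rate stands.
The additional-duty order on 0484.11.70 targets Ilius, not Ilania; it does not apply.
Duty = £697,964.44 × 5% = £34,898.22.
Line 3 (5773.55.06, Ilius, 2,416 units, £45,106.72):
Base rate for 5773.55.06 is 14%.
Additional duty on 5773.55.06 from Ilius: +9.3%. Applied ad valorem rate: 14% + 9.3% = 23.3%.
Duty = £45,106.72 × 23.3% = £10,509.87.
Total = £95,052.25 + £34,898.22 + £10,509.87 = £140,460.34.

£140,460.34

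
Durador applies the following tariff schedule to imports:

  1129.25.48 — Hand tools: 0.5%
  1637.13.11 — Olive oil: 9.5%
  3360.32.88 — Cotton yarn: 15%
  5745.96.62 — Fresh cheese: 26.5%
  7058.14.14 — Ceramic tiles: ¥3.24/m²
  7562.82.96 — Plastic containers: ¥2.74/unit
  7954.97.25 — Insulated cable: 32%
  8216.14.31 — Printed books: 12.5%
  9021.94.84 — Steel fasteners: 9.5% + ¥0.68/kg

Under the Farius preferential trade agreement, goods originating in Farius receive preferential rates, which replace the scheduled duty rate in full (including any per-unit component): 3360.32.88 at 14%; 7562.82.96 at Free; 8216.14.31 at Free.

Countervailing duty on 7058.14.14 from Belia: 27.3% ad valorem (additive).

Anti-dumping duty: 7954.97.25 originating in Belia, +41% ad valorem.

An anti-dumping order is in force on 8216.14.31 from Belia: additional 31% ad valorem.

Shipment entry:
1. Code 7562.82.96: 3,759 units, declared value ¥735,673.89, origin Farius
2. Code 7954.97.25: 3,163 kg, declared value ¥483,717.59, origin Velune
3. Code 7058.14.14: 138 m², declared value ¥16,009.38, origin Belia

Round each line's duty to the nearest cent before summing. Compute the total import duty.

Line 1 (7562.82.96, Farius, 3,759 units, ¥735,673.89):
Base rate for 7562.82.96 is ¥2.74/unit.
Origin Farius qualifies under the Durador–Farius agreement and 7562.82.96 is covered: preferential rate Free applies instead.
Duty = ¥735,673.89 × 0% = ¥0.00.
Line 2 (7954.97.25, Velune, 3,163 kg, ¥483,717.59):
Base rate for 7954.97.25 is 32%.
The additional-duty order on 7954.97.25 targets Belia, not Velune; it does not apply.
Duty = ¥483,717.59 × 32% = ¥154,789.63.
Line 3 (7058.14.14, Belia, 138 m², ¥16,009.38):
Base rate for 7058.14.14 is ¥3.24/m².
Additional duty on 7058.14.14 from Belia: +27.3% ad valorem. Applied ad valorem rate = 27.3%.
Duty = ¥16,009.38 × 27.3% + 138 × ¥3.24 = ¥4,817.68.
Total = ¥0.00 + ¥154,789.63 + ¥4,817.68 = ¥159,607.31.

¥159,607.31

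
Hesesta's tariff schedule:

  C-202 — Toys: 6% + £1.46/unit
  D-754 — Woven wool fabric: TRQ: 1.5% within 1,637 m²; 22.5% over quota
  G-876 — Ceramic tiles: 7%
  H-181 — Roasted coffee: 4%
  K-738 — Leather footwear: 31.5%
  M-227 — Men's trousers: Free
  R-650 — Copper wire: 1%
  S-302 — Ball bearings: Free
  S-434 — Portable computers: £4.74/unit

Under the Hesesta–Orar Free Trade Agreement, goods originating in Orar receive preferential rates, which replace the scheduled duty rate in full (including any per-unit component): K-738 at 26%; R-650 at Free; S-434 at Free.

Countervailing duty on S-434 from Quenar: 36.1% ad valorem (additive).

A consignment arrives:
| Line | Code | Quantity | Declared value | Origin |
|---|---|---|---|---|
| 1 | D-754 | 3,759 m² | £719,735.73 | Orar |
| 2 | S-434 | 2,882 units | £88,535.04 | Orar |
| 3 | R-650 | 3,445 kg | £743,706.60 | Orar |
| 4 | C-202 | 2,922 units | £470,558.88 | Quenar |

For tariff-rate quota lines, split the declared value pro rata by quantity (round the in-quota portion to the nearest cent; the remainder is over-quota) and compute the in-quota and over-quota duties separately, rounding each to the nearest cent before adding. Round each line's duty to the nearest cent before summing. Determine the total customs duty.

Line 1 (D-754, Orar, 3,759 m², £719,735.73):
Code D-754 is under a tariff-rate quota (threshold 1,637 m²). In-quota: 1,637 m² at 1.5%; over-quota: 2,122 m² at 22.5%.
Pro-rata value split: in-quota = £719,735.73 × 1,637/3,759 = £313,436.39; over-quota = £719,735.73 − £313,436.39 = £406,299.34.
In-quota duty = £313,436.39 × 1.5% = £4,701.55. Over-quota duty = £406,299.34 × 22.5% = £91,417.35.
Line duty = £4,701.55 + £91,417.35 = £96,118.90.
Line 2 (S-434, Orar, 2,882 units, £88,535.04):
Base rate for S-434 is £4.74/unit.
Origin Orar qualifies under the Hesesta–Orar agreement and S-434 is covered: preferential rate Free applies instead.
The additional-duty order on S-434 targets Quenar, not Orar; it does not apply.
Duty = £88,535.04 × 0% = £0.00.
Line 3 (R-650, Orar, 3,445 kg, £743,706.60):
Base rate for R-650 is 1%.
Origin Orar qualifies under the Hesesta–Orar agreement and R-650 is covered: preferential rate Free applies instead.
Duty = £743,706.60 × 0% = £0.00.
Line 4 (C-202, Quenar, 2,922 units, £470,558.88):
Base rate for C-202 is 6% + £1.46/unit.
Duty = £470,558.88 × 6% + 2,922 × £1.46 = £32,499.65.
Total = £96,118.90 + £0.00 + £0.00 + £32,499.65 = £128,618.55.

£128,618.55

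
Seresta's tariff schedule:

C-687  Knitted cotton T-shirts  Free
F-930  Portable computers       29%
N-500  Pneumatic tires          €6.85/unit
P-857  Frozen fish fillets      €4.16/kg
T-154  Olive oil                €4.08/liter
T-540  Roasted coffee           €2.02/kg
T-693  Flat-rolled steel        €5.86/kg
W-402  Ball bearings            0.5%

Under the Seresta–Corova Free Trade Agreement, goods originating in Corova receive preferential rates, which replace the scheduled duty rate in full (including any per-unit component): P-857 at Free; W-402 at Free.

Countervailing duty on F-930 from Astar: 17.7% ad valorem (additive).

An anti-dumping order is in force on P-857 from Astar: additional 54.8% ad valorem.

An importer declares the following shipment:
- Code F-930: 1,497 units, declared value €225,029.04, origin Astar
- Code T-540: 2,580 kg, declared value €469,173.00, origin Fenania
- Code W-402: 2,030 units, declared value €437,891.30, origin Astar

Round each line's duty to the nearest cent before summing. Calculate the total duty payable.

€112,489.62

Line 1 (F-930, Astar, 1,497 units, €225,029.04):
Base rate for F-930 is 29%.
Additional duty on F-930 from Astar: +17.7%. Applied ad valorem rate: 29% + 17.7% = 46.7%.
Duty = €225,029.04 × 46.7% = €105,088.56.
Line 2 (T-540, Fenania, 2,580 kg, €469,173.00):
Base rate for T-540 is €2.02/kg.
Duty = 2,580 × €2.02 = €5,211.60.
Line 3 (W-402, Astar, 2,030 units, €437,891.30):
Base rate for W-402 is 0.5%.
W-402 has an FTA preferential rate, but origin Astar is not Corova; base rate stands.
Duty = €437,891.30 × 0.5% = €2,189.46.
Total = €105,088.56 + €5,211.60 + €2,189.46 = €112,489.62.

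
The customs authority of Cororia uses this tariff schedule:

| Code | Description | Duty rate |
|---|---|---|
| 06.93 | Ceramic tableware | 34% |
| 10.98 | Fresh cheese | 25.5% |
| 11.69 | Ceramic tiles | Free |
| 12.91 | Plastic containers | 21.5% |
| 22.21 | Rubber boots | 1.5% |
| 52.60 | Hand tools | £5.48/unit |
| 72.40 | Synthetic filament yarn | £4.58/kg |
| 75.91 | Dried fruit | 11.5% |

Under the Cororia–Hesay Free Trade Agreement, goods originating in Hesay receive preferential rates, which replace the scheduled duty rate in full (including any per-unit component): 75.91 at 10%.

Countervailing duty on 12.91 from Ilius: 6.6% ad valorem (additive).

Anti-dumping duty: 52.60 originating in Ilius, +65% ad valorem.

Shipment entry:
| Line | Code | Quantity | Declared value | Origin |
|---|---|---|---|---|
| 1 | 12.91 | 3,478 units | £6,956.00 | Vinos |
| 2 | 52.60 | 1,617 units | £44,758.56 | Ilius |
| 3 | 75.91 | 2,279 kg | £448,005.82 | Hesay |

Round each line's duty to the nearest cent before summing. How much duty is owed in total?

£84,250.34

Line 1 (12.91, Vinos, 3,478 units, £6,956.00):
Base rate for 12.91 is 21.5%.
The additional-duty order on 12.91 targets Ilius, not Vinos; it does not apply.
Duty = £6,956.00 × 21.5% = £1,495.54.
Line 2 (52.60, Ilius, 1,617 units, £44,758.56):
Base rate for 52.60 is £5.48/unit.
Additional duty on 52.60 from Ilius: +65% ad valorem. Applied ad valorem rate = 65%.
Duty = £44,758.56 × 65% + 1,617 × £5.48 = £37,954.22.
Line 3 (75.91, Hesay, 2,279 kg, £448,005.82):
Base rate for 75.91 is 11.5%.
Origin Hesay qualifies under the Cororia–Hesay agreement and 75.91 is covered: preferential rate 10% applies instead.
Duty = £448,005.82 × 10% = £44,800.58.
Total = £1,495.54 + £37,954.22 + £44,800.58 = £84,250.34.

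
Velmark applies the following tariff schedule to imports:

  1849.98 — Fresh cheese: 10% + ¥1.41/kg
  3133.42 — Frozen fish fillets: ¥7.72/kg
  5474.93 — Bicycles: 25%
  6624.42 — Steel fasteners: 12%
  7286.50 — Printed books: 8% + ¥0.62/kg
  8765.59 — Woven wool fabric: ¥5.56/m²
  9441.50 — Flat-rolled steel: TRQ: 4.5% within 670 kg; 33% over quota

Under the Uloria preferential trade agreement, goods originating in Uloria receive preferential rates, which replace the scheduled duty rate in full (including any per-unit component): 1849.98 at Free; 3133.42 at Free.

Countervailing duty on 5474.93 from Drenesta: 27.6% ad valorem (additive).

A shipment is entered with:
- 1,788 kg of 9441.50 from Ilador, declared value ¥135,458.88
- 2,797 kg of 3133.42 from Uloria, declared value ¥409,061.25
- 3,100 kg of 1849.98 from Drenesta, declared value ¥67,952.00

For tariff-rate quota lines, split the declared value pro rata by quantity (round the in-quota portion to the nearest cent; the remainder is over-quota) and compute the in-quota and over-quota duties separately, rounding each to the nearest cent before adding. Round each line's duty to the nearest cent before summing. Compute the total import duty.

Line 1 (9441.50, Ilador, 1,788 kg, ¥135,458.88):
Code 9441.50 is under a tariff-rate quota (threshold 670 kg). In-quota: 670 kg at 4.5%; over-quota: 1,118 kg at 33%.
Pro-rata value split: in-quota = ¥135,458.88 × 670/1,788 = ¥50,759.20; over-quota = ¥135,458.88 − ¥50,759.20 = ¥84,699.68.
In-quota duty = ¥50,759.20 × 4.5% = ¥2,284.16. Over-quota duty = ¥84,699.68 × 33% = ¥27,950.89.
Line duty = ¥2,284.16 + ¥27,950.89 = ¥30,235.05.
Line 2 (3133.42, Uloria, 2,797 kg, ¥409,061.25):
Base rate for 3133.42 is ¥7.72/kg.
Origin Uloria qualifies under the Velmark–Uloria agreement and 3133.42 is covered: preferential rate Free applies instead.
Duty = ¥409,061.25 × 0% = ¥0.00.
Line 3 (1849.98, Drenesta, 3,100 kg, ¥67,952.00):
Base rate for 1849.98 is 10% + ¥1.41/kg.
1849.98 has an FTA preferential rate, but origin Drenesta is not Uloria; base rate stands.
Duty = ¥67,952.00 × 10% + 3,100 × ¥1.41 = ¥11,166.20.
Total = ¥30,235.05 + ¥0.00 + ¥11,166.20 = ¥41,401.25.

¥41,401.25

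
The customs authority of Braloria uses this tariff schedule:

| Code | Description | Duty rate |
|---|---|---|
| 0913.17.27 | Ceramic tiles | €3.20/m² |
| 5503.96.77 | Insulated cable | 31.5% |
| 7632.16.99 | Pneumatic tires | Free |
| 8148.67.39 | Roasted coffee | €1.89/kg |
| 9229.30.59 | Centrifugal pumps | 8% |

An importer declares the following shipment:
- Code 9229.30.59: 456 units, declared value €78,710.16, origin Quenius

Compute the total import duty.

€6,296.81

Line 1 (9229.30.59, Quenius, 456 units, €78,710.16):
Base rate for 9229.30.59 is 8%.
Duty = €78,710.16 × 8% = €6,296.81.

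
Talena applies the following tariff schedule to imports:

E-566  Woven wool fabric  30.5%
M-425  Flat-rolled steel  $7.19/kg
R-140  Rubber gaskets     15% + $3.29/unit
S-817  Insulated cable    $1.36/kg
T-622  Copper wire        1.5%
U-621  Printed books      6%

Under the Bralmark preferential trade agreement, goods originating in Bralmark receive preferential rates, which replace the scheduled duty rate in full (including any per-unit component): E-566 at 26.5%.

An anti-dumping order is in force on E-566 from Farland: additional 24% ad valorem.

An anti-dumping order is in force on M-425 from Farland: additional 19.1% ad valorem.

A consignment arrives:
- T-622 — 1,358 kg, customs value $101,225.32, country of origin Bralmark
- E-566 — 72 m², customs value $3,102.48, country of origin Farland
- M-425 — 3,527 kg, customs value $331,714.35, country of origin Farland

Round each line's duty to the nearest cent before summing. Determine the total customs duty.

Line 1 (T-622, Bralmark, 1,358 kg, $101,225.32):
Base rate for T-622 is 1.5%.
Origin Bralmark is the FTA partner but T-622 is not on the preference list; base rate stands.
Duty = $101,225.32 × 1.5% = $1,518.38.
Line 2 (E-566, Farland, 72 m², $3,102.48):
Base rate for E-566 is 30.5%.
E-566 has an FTA preferential rate, but origin Farland is not Bralmark; base rate stands.
Additional duty on E-566 from Farland: +24%. Applied ad valorem rate: 30.5% + 24% = 54.5%.
Duty = $3,102.48 × 54.5% = $1,690.85.
Line 3 (M-425, Farland, 3,527 kg, $331,714.35):
Base rate for M-425 is $7.19/kg.
Additional duty on M-425 from Farland: +19.1% ad valorem. Applied ad valorem rate = 19.1%.
Duty = $331,714.35 × 19.1% + 3,527 × $7.19 = $88,716.57.
Total = $1,518.38 + $1,690.85 + $88,716.57 = $91,925.80.

$91,925.80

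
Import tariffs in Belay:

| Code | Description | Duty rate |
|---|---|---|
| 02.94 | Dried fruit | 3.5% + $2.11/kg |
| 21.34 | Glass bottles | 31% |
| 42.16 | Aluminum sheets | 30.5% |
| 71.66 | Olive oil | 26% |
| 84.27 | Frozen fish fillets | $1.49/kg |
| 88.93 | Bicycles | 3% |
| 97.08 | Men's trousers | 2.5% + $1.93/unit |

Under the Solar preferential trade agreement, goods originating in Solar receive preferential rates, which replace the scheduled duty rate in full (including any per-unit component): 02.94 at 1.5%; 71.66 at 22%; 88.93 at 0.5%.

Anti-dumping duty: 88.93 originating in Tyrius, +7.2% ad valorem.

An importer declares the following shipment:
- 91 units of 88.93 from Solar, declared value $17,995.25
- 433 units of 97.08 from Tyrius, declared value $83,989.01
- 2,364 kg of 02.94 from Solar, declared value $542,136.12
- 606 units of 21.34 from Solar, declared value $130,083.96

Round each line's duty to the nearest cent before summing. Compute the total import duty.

$51,483.47

Line 1 (88.93, Solar, 91 units, $17,995.25):
Base rate for 88.93 is 3%.
Origin Solar qualifies under the Belay–Solar agreement and 88.93 is covered: preferential rate 0.5% applies instead.
The additional-duty order on 88.93 targets Tyrius, not Solar; it does not apply.
Duty = $17,995.25 × 0.5% = $89.98.
Line 2 (97.08, Tyrius, 433 units, $83,989.01):
Base rate for 97.08 is 2.5% + $1.93/unit.
Duty = $83,989.01 × 2.5% + 433 × $1.93 = $2,935.42.
Line 3 (02.94, Solar, 2,364 kg, $542,136.12):
Base rate for 02.94 is 3.5% + $2.11/kg.
Origin Solar qualifies under the Belay–Solar agreement and 02.94 is covered: preferential rate 1.5% applies instead.
Duty = $542,136.12 × 1.5% = $8,132.04.
Line 4 (21.34, Solar, 606 units, $130,083.96):
Base rate for 21.34 is 31%.
Origin Solar is the FTA partner but 21.34 is not on the preference list; base rate stands.
Duty = $130,083.96 × 31% = $40,326.03.
Total = $89.98 + $2,935.42 + $8,132.04 + $40,326.03 = $51,483.47.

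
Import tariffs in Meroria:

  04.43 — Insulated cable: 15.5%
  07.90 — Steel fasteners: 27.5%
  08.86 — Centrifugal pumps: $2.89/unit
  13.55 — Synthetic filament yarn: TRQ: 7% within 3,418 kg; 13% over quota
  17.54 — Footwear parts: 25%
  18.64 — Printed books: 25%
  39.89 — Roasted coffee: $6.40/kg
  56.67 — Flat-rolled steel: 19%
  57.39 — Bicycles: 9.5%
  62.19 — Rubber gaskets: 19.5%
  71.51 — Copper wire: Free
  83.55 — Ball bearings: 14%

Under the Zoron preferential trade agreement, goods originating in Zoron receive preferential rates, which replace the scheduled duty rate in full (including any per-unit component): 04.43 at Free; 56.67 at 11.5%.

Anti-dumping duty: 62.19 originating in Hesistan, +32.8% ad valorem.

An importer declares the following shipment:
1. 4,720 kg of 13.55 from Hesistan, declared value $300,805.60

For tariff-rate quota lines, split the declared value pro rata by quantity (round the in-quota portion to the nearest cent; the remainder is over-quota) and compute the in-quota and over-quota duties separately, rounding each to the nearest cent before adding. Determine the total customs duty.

Line 1 (13.55, Hesistan, 4,720 kg, $300,805.60):
Code 13.55 is under a tariff-rate quota (threshold 3,418 kg). In-quota: 3,418 kg at 7%; over-quota: 1,302 kg at 13%.
Pro-rata value split: in-quota = $300,805.60 × 3,418/4,720 = $217,829.14; over-quota = $300,805.60 − $217,829.14 = $82,976.46.
In-quota duty = $217,829.14 × 7% = $15,248.04. Over-quota duty = $82,976.46 × 13% = $10,786.94.
Line duty = $15,248.04 + $10,786.94 = $26,034.98.

$26,034.98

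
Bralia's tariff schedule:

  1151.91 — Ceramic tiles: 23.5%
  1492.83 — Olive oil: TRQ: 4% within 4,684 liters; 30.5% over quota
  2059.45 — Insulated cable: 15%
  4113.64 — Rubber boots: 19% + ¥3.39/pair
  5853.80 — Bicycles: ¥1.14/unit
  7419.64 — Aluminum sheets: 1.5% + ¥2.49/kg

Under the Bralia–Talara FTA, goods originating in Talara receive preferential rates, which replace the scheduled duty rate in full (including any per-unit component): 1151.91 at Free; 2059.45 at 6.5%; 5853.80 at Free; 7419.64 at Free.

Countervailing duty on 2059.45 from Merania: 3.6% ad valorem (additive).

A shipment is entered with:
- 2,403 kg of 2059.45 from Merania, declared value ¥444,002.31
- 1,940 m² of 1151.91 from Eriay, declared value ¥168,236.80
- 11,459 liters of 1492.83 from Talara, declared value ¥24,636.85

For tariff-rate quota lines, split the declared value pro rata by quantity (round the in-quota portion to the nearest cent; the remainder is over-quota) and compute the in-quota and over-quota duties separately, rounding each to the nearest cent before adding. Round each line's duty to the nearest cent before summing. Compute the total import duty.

¥126,965.61

Line 1 (2059.45, Merania, 2,403 kg, ¥444,002.31):
Base rate for 2059.45 is 15%.
2059.45 has an FTA preferential rate, but origin Merania is not Talara; base rate stands.
Additional duty on 2059.45 from Merania: +3.6%. Applied ad valorem rate: 15% + 3.6% = 18.6%.
Duty = ¥444,002.31 × 18.6% = ¥82,584.43.
Line 2 (1151.91, Eriay, 1,940 m², ¥168,236.80):
Base rate for 1151.91 is 23.5%.
1151.91 has an FTA preferential rate, but origin Eriay is not Talara; base rate stands.
Duty = ¥168,236.80 × 23.5% = ¥39,535.65.
Line 3 (1492.83, Talara, 11,459 liters, ¥24,636.85):
Code 1492.83 is under a tariff-rate quota (threshold 4,684 liters). In-quota: 4,684 liters at 4%; over-quota: 6,775 liters at 30.5%.
Pro-rata value split: in-quota = ¥24,636.85 × 4,684/11,459 = ¥10,070.60; over-quota = ¥24,636.85 − ¥10,070.60 = ¥14,566.25.
In-quota duty = ¥10,070.60 × 4% = ¥402.82. Over-quota duty = ¥14,566.25 × 30.5% = ¥4,442.71.
Line duty = ¥402.82 + ¥4,442.71 = ¥4,845.53.
Total = ¥82,584.43 + ¥39,535.65 + ¥4,845.53 = ¥126,965.61.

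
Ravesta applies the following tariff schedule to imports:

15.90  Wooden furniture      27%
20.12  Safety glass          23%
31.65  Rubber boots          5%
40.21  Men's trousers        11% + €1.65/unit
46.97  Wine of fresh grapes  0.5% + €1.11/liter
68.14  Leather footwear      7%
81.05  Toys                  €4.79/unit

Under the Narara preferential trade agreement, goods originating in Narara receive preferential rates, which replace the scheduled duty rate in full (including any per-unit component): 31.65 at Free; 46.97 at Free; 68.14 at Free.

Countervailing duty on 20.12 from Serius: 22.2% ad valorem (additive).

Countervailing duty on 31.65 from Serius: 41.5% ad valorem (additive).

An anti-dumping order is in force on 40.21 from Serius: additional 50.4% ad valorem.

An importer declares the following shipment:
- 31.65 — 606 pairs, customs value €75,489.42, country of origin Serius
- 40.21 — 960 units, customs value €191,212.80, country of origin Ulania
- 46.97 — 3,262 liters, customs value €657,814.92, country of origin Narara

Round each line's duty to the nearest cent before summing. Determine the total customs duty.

Line 1 (31.65, Serius, 606 pairs, €75,489.42):
Base rate for 31.65 is 5%.
31.65 has an FTA preferential rate, but origin Serius is not Narara; base rate stands.
Additional duty on 31.65 from Serius: +41.5%. Applied ad valorem rate: 5% + 41.5% = 46.5%.
Duty = €75,489.42 × 46.5% = €35,102.58.
Line 2 (40.21, Ulania, 960 units, €191,212.80):
Base rate for 40.21 is 11% + €1.65/unit.
The additional-duty order on 40.21 targets Serius, not Ulania; it does not apply.
Duty = €191,212.80 × 11% + 960 × €1.65 = €22,617.41.
Line 3 (46.97, Narara, 3,262 liters, €657,814.92):
Base rate for 46.97 is 0.5% + €1.11/liter.
Origin Narara qualifies under the Ravesta–Narara agreement and 46.97 is covered: preferential rate Free applies instead.
Duty = €657,814.92 × 0% = €0.00.
Total = €35,102.58 + €22,617.41 + €0.00 = €57,719.99.

€57,719.99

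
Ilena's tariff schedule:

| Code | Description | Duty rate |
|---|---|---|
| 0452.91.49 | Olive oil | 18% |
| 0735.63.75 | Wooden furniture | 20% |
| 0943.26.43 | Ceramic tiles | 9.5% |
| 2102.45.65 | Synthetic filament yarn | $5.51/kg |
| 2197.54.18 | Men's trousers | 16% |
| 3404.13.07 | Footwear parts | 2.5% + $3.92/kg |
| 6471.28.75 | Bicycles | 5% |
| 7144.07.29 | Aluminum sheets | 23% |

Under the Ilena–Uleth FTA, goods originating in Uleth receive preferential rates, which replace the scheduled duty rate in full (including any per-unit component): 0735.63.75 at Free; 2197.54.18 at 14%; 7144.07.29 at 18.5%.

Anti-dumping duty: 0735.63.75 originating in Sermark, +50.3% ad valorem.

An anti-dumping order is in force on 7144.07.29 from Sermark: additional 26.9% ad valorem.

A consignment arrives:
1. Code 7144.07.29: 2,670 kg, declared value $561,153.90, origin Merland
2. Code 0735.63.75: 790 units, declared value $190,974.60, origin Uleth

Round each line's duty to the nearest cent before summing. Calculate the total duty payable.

Line 1 (7144.07.29, Merland, 2,670 kg, $561,153.90):
Base rate for 7144.07.29 is 23%.
7144.07.29 has an FTA preferential rate, but origin Merland is not Uleth; base rate stands.
The additional-duty order on 7144.07.29 targets Sermark, not Merland; it does not apply.
Duty = $561,153.90 × 23% = $129,065.40.
Line 2 (0735.63.75, Uleth, 790 units, $190,974.60):
Base rate for 0735.63.75 is 20%.
Origin Uleth qualifies under the Ilena–Uleth agreement and 0735.63.75 is covered: preferential rate Free applies instead.
The additional-duty order on 0735.63.75 targets Sermark, not Uleth; it does not apply.
Duty = $190,974.60 × 0% = $0.00.
Total = $129,065.40 + $0.00 = $129,065.40.

$129,065.40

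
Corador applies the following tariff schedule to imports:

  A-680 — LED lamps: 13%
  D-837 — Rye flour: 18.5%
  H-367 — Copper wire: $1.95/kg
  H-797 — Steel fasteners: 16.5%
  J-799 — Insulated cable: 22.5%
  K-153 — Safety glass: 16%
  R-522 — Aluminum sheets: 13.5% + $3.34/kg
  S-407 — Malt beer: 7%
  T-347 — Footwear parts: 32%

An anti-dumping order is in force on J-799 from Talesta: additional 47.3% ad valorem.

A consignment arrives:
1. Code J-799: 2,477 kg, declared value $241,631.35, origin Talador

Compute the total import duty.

$54,367.05

Line 1 (J-799, Talador, 2,477 kg, $241,631.35):
Base rate for J-799 is 22.5%.
The additional-duty order on J-799 targets Talesta, not Talador; it does not apply.
Duty = $241,631.35 × 22.5% = $54,367.05.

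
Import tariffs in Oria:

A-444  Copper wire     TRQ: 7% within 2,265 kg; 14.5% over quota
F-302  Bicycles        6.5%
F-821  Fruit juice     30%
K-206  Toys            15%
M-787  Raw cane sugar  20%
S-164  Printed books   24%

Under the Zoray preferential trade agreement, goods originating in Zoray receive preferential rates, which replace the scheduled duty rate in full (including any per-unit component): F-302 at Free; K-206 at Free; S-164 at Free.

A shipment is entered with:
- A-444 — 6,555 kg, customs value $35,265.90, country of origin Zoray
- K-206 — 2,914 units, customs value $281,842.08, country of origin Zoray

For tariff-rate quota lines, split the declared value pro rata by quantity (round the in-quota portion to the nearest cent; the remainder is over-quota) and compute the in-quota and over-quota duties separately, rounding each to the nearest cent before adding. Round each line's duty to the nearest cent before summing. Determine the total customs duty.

$4,199.63

Line 1 (A-444, Zoray, 6,555 kg, $35,265.90):
Code A-444 is under a tariff-rate quota (threshold 2,265 kg). In-quota: 2,265 kg at 7%; over-quota: 4,290 kg at 14.5%.
Pro-rata value split: in-quota = $35,265.90 × 2,265/6,555 = $12,185.70; over-quota = $35,265.90 − $12,185.70 = $23,080.20.
In-quota duty = $12,185.70 × 7% = $853.00. Over-quota duty = $23,080.20 × 14.5% = $3,346.63.
Line duty = $853.00 + $3,346.63 = $4,199.63.
Line 2 (K-206, Zoray, 2,914 units, $281,842.08):
Base rate for K-206 is 15%.
Origin Zoray qualifies under the Oria–Zoray agreement and K-206 is covered: preferential rate Free applies instead.
Duty = $281,842.08 × 0% = $0.00.
Total = $4,199.63 + $0.00 = $4,199.63.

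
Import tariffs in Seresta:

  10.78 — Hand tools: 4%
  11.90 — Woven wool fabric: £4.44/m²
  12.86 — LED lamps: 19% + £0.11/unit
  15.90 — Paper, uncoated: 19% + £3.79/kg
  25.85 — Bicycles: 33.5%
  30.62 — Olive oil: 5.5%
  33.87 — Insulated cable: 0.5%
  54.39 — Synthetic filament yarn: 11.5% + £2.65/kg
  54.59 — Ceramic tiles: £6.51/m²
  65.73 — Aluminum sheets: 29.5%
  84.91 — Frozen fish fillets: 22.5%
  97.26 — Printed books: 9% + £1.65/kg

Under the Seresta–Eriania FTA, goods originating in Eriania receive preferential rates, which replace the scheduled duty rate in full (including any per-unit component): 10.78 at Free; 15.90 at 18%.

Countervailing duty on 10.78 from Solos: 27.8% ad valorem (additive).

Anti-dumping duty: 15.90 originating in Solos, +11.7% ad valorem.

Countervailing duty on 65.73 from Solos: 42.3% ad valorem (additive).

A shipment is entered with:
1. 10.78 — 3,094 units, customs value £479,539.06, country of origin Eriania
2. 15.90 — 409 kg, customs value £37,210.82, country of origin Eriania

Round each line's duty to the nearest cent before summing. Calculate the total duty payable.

£6,697.95

Line 1 (10.78, Eriania, 3,094 units, £479,539.06):
Base rate for 10.78 is 4%.
Origin Eriania qualifies under the Seresta–Eriania agreement and 10.78 is covered: preferential rate Free applies instead.
The additional-duty order on 10.78 targets Solos, not Eriania; it does not apply.
Duty = £479,539.06 × 0% = £0.00.
Line 2 (15.90, Eriania, 409 kg, £37,210.82):
Base rate for 15.90 is 19% + £3.79/kg.
Origin Eriania qualifies under the Seresta–Eriania agreement and 15.90 is covered: preferential rate 18% applies instead.
The additional-duty order on 15.90 targets Solos, not Eriania; it does not apply.
Duty = £37,210.82 × 18% = £6,697.95.
Total = £0.00 + £6,697.95 = £6,697.95.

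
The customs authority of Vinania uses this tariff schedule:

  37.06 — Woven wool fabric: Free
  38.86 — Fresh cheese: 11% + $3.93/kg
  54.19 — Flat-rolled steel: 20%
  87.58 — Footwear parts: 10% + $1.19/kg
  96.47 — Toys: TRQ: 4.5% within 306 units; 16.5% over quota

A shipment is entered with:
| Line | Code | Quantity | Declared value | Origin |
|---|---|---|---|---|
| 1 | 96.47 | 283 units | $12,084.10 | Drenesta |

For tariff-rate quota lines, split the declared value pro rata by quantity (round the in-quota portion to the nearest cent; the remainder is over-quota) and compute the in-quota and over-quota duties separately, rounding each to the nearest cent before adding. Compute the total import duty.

$543.78

Line 1 (96.47, Drenesta, 283 units, $12,084.10):
Code 96.47 is under a tariff-rate quota (threshold 306 units). Quantity 283 units is within the quota, so the in-quota rate 4.5% applies to the full value.
Duty = $12,084.10 × 4.5% = $543.78.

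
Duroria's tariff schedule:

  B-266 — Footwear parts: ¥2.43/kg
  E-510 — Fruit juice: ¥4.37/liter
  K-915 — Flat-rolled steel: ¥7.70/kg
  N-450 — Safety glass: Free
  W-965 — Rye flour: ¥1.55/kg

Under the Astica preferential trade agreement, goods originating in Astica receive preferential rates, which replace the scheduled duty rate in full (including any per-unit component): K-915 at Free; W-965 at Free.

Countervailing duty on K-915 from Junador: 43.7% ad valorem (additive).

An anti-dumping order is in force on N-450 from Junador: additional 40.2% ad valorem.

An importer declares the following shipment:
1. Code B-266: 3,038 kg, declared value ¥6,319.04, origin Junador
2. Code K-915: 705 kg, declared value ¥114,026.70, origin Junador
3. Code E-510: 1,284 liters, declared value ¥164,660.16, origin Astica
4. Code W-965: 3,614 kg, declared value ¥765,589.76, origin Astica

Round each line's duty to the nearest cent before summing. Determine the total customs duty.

Line 1 (B-266, Junador, 3,038 kg, ¥6,319.04):
Base rate for B-266 is ¥2.43/kg.
Duty = 3,038 × ¥2.43 = ¥7,382.34.
Line 2 (K-915, Junador, 705 kg, ¥114,026.70):
Base rate for K-915 is ¥7.70/kg.
K-915 has an FTA preferential rate, but origin Junador is not Astica; base rate stands.
Additional duty on K-915 from Junador: +43.7% ad valorem. Applied ad valorem rate = 43.7%.
Duty = ¥114,026.70 × 43.7% + 705 × ¥7.70 = ¥55,258.17.
Line 3 (E-510, Astica, 1,284 liters, ¥164,660.16):
Base rate for E-510 is ¥4.37/liter.
Origin Astica is the FTA partner but E-510 is not on the preference list; base rate stands.
Duty = 1,284 × ¥4.37 = ¥5,611.08.
Line 4 (W-965, Astica, 3,614 kg, ¥765,589.76):
Base rate for W-965 is ¥1.55/kg.
Origin Astica qualifies under the Duroria–Astica agreement and W-965 is covered: preferential rate Free applies instead.
Duty = ¥765,589.76 × 0% = ¥0.00.
Total = ¥7,382.34 + ¥55,258.17 + ¥5,611.08 + ¥0.00 = ¥68,251.59.

¥68,251.59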